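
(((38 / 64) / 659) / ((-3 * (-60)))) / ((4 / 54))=57 / 843520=0.00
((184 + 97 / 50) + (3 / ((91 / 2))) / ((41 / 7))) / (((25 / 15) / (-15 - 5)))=-29733606 / 13325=-2231.42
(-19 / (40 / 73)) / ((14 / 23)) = -31901 / 560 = -56.97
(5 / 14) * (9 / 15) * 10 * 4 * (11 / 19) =660 / 133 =4.96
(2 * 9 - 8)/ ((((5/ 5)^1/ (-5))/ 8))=-400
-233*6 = -1398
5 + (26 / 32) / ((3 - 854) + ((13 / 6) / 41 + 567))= 2792441 / 558808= 5.00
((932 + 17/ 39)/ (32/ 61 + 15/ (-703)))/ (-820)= -44555437/ 19718868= -2.26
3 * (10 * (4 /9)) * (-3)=-40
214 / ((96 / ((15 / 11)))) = 535 / 176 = 3.04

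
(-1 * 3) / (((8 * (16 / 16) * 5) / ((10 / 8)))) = -3 / 32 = -0.09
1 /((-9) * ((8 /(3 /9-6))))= 17 /216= 0.08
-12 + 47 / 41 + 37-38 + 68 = 2302 / 41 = 56.15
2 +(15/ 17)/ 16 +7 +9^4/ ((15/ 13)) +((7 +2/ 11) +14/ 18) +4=5707.21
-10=-10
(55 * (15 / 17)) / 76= 825 / 1292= 0.64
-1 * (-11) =11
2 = 2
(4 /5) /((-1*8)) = -1 /10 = -0.10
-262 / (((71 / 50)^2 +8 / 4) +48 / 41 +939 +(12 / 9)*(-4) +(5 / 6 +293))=-26855000 / 126350431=-0.21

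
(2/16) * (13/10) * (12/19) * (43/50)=1677/19000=0.09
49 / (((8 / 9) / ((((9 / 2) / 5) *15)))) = 11907 / 16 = 744.19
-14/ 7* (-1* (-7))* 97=-1358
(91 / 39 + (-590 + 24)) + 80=-483.67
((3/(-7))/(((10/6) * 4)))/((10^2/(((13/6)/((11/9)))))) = -351/308000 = -0.00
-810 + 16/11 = -8894/11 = -808.55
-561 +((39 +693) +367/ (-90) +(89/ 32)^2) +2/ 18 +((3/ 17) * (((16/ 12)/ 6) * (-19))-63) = 9663493/ 87040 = 111.02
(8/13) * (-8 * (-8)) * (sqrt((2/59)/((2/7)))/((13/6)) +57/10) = 3072 * sqrt(413)/9971 +14592/65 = 230.75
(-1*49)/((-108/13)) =5.90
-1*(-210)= 210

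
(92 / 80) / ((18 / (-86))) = -989 / 180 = -5.49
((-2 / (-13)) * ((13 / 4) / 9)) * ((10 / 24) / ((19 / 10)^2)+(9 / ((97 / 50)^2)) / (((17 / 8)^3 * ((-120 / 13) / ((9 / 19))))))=5138078125 / 901137772998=0.01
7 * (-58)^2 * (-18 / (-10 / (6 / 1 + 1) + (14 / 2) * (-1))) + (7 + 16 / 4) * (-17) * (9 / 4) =11768895 / 236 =49868.20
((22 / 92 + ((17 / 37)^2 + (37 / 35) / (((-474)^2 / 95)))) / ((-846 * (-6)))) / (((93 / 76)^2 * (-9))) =-8056787371799 / 1222914360347444709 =-0.00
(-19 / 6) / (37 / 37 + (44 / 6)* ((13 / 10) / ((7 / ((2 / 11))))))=-665 / 262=-2.54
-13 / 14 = -0.93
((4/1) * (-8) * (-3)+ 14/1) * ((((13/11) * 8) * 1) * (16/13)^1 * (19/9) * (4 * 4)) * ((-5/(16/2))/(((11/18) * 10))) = -48640/11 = -4421.82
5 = 5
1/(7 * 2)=1/14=0.07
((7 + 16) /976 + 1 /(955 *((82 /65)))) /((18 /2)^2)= 186457 /619087536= 0.00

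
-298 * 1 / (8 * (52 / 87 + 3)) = -10.35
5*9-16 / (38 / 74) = 263 / 19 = 13.84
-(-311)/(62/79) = 24569/62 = 396.27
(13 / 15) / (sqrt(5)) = 13 * sqrt(5) / 75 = 0.39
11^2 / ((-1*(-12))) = 121 / 12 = 10.08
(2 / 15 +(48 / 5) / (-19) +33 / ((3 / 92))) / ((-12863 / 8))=-2306512 / 3665955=-0.63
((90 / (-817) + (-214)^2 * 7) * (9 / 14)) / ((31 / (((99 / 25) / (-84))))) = -313.40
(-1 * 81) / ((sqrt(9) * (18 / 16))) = -24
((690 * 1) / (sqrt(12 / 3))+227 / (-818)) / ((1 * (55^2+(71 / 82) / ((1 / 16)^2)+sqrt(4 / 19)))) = 29240234798541 / 275389792391566 - 474013423 * sqrt(19) / 137694896195783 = 0.11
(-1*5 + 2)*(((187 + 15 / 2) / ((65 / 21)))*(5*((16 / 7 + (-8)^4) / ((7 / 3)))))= -150655032 / 91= -1655549.80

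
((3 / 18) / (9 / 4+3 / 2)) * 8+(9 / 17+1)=1442 / 765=1.88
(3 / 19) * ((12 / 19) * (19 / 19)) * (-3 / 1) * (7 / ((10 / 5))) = -378 / 361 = -1.05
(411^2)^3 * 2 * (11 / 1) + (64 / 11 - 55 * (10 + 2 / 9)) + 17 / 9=3499351368059797387 / 33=106040950547266587.48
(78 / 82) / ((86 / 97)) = 3783 / 3526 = 1.07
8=8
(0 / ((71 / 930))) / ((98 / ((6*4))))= 0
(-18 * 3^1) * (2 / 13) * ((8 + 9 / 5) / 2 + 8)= -6966 / 65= -107.17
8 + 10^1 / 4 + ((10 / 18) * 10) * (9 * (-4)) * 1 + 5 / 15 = -1135 / 6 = -189.17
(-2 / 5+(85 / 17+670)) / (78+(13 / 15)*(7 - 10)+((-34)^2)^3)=3373 / 7724022457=0.00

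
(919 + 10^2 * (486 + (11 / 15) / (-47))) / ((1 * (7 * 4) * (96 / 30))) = 34909795 / 63168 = 552.65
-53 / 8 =-6.62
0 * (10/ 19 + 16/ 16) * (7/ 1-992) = 0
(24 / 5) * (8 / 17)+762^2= 49354932 / 85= 580646.26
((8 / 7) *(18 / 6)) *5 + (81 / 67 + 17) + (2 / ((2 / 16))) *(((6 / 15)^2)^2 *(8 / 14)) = 10431108 / 293125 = 35.59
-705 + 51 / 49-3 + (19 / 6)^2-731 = -2518871 / 1764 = -1427.93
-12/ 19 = -0.63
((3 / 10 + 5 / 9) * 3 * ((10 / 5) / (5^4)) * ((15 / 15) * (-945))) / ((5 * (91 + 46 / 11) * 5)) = -17787 / 5453125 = -0.00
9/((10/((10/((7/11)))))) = 99/7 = 14.14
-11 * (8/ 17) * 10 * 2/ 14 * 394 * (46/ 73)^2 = -1156.92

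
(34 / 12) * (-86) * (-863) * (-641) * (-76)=30732634748 / 3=10244211582.67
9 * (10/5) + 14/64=18.22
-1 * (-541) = 541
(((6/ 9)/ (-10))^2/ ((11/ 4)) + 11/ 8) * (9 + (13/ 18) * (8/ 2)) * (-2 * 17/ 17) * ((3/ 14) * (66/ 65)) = -2916499/ 409500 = -7.12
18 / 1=18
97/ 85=1.14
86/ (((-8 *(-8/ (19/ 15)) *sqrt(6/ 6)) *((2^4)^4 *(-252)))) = -817/ 7927234560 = -0.00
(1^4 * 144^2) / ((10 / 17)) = 176256 / 5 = 35251.20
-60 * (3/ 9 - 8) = 460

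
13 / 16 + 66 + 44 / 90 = 67.30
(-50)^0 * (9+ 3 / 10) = 9.30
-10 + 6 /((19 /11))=-124 /19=-6.53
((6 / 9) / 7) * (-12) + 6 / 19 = -110 / 133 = -0.83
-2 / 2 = -1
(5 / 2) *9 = 45 / 2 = 22.50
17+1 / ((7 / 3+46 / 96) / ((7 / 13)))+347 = 213052 / 585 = 364.19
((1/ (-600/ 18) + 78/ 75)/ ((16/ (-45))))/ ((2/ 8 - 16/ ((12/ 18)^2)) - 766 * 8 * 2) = 101/ 437040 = 0.00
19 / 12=1.58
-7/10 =-0.70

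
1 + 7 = 8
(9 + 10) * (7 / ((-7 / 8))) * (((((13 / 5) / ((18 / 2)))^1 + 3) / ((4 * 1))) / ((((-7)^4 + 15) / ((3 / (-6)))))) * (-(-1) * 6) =703 / 4530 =0.16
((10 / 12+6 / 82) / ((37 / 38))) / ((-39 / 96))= -135584 / 59163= -2.29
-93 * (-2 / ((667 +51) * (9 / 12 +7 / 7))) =372 / 2513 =0.15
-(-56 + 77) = -21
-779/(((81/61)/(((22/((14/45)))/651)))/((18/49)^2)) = -31362540/3647119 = -8.60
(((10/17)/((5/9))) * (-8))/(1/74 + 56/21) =-31968/10115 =-3.16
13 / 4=3.25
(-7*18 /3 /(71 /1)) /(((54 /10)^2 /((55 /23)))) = -19250 /396819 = -0.05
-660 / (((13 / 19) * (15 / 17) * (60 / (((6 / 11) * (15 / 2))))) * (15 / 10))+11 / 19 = -49.11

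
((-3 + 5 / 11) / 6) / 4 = -7 / 66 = -0.11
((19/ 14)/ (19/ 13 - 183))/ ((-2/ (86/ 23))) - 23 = -17467539/ 759920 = -22.99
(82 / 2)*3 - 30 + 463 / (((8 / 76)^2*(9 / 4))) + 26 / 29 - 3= 18662.34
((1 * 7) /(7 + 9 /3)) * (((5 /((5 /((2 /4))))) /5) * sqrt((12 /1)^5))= 504 * sqrt(3) /25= 34.92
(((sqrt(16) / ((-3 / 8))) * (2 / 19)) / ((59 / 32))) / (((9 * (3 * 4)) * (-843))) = 512 / 76545243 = 0.00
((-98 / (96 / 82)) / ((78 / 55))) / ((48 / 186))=-3425345 / 14976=-228.72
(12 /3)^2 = 16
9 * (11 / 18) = 11 / 2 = 5.50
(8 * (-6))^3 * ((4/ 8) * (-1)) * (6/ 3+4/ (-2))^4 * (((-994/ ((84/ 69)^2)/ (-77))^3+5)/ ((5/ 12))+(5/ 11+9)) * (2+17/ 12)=0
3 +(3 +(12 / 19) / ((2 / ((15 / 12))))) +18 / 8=657 / 76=8.64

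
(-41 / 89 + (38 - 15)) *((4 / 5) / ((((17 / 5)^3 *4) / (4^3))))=188800 / 25721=7.34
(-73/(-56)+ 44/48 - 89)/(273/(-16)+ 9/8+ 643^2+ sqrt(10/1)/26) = -32596398863158/155294606860707069+ 3032432*sqrt(10)/155294606860707069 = -0.00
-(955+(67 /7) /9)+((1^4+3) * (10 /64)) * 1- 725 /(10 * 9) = -161867 /168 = -963.49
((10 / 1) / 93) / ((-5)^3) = -2 / 2325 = -0.00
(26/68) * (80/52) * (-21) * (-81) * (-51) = -51030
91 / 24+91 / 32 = 637 / 96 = 6.64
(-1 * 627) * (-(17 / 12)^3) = 1026817 / 576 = 1782.67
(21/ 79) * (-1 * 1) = -21/ 79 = -0.27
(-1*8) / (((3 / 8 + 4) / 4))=-256 / 35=-7.31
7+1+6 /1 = 14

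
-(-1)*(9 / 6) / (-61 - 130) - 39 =-14901 / 382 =-39.01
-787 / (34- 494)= 787 / 460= 1.71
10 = 10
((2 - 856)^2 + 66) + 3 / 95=69291293 / 95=729382.03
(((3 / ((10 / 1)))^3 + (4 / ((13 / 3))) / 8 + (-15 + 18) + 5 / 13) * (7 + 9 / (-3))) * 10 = 3527 / 25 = 141.08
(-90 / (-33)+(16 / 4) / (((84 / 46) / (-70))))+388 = 7834 / 33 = 237.39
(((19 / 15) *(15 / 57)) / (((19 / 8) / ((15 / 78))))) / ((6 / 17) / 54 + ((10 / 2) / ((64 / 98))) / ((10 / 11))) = 65280 / 20385157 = 0.00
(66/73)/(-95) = -66/6935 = -0.01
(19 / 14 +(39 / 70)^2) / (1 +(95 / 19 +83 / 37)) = 302327 / 1494500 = 0.20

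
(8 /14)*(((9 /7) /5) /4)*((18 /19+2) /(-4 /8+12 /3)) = 144 /4655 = 0.03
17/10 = 1.70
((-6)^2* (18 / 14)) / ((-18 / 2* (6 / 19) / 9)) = -1026 / 7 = -146.57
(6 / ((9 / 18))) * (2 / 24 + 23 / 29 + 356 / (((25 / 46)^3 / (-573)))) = -6909666071239 / 453125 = -15248918.23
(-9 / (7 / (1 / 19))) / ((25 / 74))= -666 / 3325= -0.20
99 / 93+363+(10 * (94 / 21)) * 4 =353566 / 651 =543.11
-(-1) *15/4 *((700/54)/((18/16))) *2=7000/81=86.42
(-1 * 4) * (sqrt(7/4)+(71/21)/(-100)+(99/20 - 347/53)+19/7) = -2 * sqrt(7) - 120572/27825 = -9.62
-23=-23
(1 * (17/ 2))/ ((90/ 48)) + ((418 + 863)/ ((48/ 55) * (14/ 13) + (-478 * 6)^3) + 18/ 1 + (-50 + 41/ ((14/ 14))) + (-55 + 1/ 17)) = -59366988418504199/ 1433713611787680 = -41.41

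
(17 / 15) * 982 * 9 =10016.40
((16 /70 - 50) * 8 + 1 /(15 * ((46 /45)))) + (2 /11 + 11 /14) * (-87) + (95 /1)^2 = 75645772 /8855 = 8542.72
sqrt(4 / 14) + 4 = sqrt(14) / 7 + 4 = 4.53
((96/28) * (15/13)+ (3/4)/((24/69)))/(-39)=-5933/37856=-0.16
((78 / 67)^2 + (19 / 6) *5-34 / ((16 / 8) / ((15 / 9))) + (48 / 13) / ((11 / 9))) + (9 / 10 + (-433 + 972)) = 1706807799 / 3209635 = 531.78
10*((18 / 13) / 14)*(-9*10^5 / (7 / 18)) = -1458000000 / 637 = -2288854.00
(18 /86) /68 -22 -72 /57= -1292237 /55556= -23.26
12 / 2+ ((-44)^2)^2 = 3748102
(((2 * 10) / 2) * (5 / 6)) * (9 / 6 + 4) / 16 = 275 / 96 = 2.86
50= 50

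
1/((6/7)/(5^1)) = 35/6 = 5.83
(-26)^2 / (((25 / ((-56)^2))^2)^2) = 65380902624034816 / 390625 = 167375110717.53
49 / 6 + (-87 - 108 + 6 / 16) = -4475 / 24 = -186.46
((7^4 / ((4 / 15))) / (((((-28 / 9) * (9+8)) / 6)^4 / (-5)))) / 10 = -7971615 / 10690688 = -0.75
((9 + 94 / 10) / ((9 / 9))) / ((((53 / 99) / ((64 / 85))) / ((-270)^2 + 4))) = 42496616448 / 22525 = 1886642.24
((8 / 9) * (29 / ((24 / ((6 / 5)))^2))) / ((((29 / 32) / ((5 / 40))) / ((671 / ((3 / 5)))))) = 1342 / 135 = 9.94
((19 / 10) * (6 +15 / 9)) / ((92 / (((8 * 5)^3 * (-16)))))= -486400 / 3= -162133.33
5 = 5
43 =43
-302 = -302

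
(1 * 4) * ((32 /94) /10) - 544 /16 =-7958 /235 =-33.86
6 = 6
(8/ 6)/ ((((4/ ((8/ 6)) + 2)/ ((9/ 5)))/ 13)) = 6.24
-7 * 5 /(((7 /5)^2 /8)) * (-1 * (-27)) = -27000 /7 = -3857.14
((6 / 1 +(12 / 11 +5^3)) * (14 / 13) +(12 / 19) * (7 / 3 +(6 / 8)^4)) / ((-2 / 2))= -25026877 / 173888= -143.93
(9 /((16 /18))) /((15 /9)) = 243 /40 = 6.08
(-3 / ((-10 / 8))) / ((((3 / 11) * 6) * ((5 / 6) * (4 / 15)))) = 6.60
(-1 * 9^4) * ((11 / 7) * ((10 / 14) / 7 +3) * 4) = -43879968 / 343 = -127929.94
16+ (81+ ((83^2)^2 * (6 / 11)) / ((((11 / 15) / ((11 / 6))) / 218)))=155188710737 / 11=14108064612.45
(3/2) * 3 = 9/2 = 4.50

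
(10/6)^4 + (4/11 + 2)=8981/891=10.08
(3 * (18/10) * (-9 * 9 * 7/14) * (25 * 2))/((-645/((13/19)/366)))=3159/99674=0.03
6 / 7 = 0.86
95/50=19/10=1.90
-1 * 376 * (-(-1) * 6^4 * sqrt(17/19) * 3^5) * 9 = -1065716352 * sqrt(323)/19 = -1008066748.77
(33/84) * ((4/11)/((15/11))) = 11/105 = 0.10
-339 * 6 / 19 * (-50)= 101700 / 19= 5352.63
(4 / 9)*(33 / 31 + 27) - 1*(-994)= 93602 / 93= 1006.47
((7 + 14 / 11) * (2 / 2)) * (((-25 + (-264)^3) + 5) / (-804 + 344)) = 418594631 / 1265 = 330904.85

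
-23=-23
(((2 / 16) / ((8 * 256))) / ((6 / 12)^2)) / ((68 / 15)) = 15 / 278528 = 0.00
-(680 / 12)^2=-28900 / 9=-3211.11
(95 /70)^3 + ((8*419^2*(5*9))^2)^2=15955932367656657785458690000000.00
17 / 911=0.02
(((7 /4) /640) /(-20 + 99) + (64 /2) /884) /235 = 1619467 /10503334400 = 0.00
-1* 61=-61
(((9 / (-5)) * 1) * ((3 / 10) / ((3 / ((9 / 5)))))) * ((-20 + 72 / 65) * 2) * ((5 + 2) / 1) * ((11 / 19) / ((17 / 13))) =7659036 / 201875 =37.94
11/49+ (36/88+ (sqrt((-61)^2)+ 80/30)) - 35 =94757/3234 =29.30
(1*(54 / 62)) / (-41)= -27 / 1271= -0.02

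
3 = 3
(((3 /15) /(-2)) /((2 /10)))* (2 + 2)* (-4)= 8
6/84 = 1/14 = 0.07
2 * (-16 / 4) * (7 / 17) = -56 / 17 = -3.29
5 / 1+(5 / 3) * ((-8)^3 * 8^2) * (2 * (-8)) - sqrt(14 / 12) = 2621455 / 3 - sqrt(42) / 6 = 873817.25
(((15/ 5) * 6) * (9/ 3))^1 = 54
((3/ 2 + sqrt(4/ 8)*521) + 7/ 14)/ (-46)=-521*sqrt(2)/ 92 - 1/ 23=-8.05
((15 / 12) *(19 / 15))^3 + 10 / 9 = 8779 / 1728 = 5.08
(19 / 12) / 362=19 / 4344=0.00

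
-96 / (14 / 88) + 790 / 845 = -712750 / 1183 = -602.49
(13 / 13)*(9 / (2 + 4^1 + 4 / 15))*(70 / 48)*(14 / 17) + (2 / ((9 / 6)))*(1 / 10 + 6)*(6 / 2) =834949 / 31960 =26.12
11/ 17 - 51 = -856/ 17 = -50.35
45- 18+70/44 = 28.59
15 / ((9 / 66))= 110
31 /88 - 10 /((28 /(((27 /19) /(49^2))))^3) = 4037877025189598023 /11462360587638061024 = 0.35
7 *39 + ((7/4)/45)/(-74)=3636353/13320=273.00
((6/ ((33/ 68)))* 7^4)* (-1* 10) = -3265360/ 11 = -296850.91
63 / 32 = 1.97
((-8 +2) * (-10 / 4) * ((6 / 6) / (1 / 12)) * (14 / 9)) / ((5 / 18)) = 1008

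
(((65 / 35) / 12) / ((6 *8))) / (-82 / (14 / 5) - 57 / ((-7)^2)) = -91 / 859392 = -0.00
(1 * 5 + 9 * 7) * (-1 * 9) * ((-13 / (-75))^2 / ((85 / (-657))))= 444132 / 3125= 142.12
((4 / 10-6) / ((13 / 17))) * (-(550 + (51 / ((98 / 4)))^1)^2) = 49763127872 / 22295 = 2232030.85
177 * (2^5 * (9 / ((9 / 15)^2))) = 141600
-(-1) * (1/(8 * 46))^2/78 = 1/10563072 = 0.00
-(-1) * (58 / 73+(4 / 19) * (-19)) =-234 / 73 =-3.21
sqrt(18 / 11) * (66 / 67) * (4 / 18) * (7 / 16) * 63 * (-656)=-72324 * sqrt(22) / 67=-5063.13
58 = 58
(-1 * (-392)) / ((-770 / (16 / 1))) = -448 / 55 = -8.15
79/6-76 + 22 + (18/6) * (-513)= -1579.83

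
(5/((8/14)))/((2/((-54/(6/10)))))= -1575/4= -393.75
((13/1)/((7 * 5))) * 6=78/35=2.23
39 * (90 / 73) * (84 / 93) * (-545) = -53562600 / 2263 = -23668.85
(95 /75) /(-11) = -19 /165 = -0.12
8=8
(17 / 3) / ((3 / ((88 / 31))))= 1496 / 279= 5.36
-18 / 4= -9 / 2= -4.50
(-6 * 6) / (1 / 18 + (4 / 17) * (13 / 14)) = -77112 / 587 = -131.37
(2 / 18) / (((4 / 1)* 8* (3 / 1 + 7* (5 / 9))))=1 / 1984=0.00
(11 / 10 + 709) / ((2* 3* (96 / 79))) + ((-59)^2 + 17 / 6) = 6875953 / 1920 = 3581.23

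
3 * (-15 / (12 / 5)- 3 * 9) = -399 / 4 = -99.75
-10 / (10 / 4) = -4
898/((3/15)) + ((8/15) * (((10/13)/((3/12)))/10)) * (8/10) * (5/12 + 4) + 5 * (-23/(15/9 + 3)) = 182880119/40950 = 4465.94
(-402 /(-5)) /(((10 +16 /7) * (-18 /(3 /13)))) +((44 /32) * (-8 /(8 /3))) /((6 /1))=-34497 /44720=-0.77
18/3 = 6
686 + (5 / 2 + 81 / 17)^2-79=762701 / 1156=659.78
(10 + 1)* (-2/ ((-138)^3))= 11/ 1314036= 0.00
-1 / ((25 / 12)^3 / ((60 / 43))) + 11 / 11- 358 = -47992611 / 134375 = -357.15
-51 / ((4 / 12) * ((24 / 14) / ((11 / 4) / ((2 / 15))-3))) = -50337 / 32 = -1573.03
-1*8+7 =-1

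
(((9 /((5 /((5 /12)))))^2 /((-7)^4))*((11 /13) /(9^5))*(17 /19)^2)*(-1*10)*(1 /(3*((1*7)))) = -15895 /12420012523464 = -0.00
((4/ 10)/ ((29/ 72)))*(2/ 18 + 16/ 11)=496/ 319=1.55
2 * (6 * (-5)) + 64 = 4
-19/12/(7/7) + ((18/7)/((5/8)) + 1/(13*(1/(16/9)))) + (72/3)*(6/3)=829937/16380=50.67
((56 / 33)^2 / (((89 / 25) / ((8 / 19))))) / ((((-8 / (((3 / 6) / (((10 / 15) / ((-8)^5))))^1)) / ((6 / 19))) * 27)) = 1284505600 / 104965443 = 12.24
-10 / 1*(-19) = 190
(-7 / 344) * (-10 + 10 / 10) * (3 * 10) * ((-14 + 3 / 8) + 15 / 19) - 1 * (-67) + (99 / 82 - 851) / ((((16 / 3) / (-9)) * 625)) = -410783539 / 334970000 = -1.23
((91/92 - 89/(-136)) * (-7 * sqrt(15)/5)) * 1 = -35987 * sqrt(15)/15640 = -8.91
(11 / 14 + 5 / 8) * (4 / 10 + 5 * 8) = 7979 / 140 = 56.99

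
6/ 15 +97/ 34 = 553/ 170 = 3.25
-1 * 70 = -70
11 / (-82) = -11 / 82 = -0.13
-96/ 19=-5.05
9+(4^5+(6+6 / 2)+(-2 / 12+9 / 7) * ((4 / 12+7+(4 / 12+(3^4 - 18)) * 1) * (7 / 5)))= 51872 / 45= 1152.71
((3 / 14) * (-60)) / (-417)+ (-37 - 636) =-672.97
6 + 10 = 16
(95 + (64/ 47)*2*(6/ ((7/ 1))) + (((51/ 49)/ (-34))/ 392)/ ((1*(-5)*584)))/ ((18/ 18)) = 513167294221/ 5272211840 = 97.33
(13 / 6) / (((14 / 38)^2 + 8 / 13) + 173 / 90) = 915135 / 1129139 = 0.81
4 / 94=2 / 47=0.04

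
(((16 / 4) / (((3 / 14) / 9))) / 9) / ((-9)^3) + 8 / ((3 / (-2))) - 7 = -12.36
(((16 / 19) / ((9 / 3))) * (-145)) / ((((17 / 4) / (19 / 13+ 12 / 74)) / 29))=-210182720 / 466089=-450.95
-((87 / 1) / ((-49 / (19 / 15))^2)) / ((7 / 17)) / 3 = -177973 / 3781575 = -0.05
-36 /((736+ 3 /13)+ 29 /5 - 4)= -585 /11993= -0.05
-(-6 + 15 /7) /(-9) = -3 /7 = -0.43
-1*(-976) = 976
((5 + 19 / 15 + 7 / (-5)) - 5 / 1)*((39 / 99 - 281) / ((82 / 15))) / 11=9260 / 14883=0.62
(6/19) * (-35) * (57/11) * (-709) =446670/11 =40606.36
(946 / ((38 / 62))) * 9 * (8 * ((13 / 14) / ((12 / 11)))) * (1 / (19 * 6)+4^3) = 15300415273 / 2527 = 6054774.54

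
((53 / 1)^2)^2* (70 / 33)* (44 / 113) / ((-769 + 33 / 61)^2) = 1027616793035 / 93113103558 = 11.04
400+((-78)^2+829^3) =569729273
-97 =-97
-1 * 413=-413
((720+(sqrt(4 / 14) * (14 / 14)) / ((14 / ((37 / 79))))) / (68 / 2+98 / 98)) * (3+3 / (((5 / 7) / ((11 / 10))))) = 156.76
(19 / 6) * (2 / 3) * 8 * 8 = 1216 / 9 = 135.11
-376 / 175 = -2.15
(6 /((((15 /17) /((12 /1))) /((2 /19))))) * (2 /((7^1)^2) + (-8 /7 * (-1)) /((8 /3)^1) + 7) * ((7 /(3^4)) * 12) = 132736 /1995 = 66.53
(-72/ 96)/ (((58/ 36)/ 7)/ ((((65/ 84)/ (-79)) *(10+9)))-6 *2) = 11115/ 196168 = 0.06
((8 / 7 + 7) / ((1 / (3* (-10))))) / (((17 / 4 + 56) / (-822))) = 5622480 / 1687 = 3332.83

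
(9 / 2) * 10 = 45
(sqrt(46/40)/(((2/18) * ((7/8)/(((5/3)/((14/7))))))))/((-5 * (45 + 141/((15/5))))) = -3 * sqrt(115)/1610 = -0.02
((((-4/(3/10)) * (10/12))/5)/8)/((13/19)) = -95/234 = -0.41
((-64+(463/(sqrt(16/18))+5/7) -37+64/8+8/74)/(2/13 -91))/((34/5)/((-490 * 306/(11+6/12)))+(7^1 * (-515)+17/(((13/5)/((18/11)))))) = -279605125800/990468615953933+28468214775 * sqrt(2)/26769422052809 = 0.00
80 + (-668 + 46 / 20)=-5857 / 10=-585.70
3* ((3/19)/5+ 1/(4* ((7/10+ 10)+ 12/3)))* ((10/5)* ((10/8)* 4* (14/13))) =2714/1729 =1.57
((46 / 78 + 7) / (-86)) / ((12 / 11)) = -407 / 5031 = -0.08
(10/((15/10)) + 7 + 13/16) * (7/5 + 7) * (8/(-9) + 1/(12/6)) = -47.30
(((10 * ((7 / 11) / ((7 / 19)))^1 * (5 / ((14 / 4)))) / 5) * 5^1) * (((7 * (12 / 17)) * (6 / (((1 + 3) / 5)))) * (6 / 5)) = 205200 / 187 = 1097.33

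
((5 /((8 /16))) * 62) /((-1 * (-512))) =1.21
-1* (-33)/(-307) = -33/307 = -0.11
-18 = -18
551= 551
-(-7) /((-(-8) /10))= 35 /4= 8.75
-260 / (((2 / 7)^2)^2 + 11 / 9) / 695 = -1123668 / 3691145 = -0.30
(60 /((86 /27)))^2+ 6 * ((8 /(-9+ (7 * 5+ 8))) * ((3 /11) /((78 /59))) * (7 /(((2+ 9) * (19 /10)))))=333442268340 /939438071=354.94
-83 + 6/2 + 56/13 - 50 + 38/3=-4408/39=-113.03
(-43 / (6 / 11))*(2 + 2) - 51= -1099 / 3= -366.33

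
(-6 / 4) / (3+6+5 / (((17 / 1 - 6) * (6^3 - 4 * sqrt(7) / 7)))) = -533586636 / 3202268431+330 * sqrt(7) / 3202268431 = -0.17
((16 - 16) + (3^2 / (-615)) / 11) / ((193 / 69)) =-0.00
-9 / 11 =-0.82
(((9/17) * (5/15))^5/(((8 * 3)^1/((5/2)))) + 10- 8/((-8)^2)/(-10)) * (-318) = -90415944819/28397140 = -3183.98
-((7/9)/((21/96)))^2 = -1024/81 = -12.64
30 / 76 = 15 / 38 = 0.39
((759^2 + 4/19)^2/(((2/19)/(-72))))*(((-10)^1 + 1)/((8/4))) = 19408395673505538/19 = 1021494509131870.42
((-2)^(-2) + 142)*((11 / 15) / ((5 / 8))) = 12518 / 75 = 166.91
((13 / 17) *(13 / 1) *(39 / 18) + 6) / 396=2809 / 40392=0.07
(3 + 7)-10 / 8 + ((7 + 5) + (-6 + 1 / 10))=297 / 20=14.85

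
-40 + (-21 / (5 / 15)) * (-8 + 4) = 212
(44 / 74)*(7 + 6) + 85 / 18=8293 / 666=12.45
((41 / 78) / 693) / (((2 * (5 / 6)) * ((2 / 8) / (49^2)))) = 4.37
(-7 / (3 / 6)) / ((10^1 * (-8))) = 7 / 40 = 0.18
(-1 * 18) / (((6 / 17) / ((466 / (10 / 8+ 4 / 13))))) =-411944 / 27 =-15257.19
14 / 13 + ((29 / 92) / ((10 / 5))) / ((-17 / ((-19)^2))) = -92305 / 40664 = -2.27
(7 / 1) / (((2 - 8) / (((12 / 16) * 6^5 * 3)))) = -20412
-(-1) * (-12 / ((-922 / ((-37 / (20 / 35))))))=-0.84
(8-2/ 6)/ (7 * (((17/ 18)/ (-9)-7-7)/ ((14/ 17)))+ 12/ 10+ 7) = -540/ 7867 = -0.07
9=9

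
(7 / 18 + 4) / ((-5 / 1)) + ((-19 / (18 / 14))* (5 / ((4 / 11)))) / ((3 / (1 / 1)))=-68.61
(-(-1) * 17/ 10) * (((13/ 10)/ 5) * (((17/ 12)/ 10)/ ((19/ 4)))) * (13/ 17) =2873/ 285000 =0.01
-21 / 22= -0.95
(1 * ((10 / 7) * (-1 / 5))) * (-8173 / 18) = 129.73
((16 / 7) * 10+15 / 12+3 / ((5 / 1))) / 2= 3459 / 280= 12.35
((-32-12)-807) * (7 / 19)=-5957 / 19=-313.53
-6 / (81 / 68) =-5.04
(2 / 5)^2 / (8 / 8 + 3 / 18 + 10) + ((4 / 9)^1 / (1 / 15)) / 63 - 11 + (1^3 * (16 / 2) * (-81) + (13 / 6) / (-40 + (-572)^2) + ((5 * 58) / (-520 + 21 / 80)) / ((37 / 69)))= -70095740499767073187 / 106218479468127600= -659.92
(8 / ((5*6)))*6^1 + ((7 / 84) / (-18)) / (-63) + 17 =1265549 / 68040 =18.60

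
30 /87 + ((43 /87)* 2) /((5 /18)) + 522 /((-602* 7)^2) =5025494113 /1287440210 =3.90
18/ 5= 3.60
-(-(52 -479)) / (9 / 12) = -1708 / 3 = -569.33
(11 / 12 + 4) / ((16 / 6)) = 59 / 32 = 1.84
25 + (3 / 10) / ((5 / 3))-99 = -3691 / 50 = -73.82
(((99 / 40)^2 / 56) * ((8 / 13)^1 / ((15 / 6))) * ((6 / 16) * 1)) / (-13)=-29403 / 37856000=-0.00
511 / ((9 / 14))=7154 / 9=794.89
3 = 3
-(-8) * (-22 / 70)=-2.51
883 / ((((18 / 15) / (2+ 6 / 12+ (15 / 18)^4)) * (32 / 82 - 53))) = -699622975 / 16772832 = -41.71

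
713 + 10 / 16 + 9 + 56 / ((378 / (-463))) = 141271 / 216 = 654.03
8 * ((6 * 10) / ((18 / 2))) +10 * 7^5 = 504370 / 3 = 168123.33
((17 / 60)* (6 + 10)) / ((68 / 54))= 18 / 5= 3.60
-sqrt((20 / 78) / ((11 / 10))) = -10 * sqrt(429) / 429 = -0.48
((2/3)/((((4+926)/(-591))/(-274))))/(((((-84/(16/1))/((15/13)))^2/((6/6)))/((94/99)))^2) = 15262387456000/62505596926773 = 0.24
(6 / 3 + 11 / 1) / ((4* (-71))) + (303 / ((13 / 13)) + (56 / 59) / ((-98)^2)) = 1741171811 / 5747308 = 302.95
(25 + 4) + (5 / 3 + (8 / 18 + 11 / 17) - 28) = 575 / 153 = 3.76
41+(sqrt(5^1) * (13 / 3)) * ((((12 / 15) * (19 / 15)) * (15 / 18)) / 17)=494 * sqrt(5) / 2295+41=41.48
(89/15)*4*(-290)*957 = -6586712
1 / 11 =0.09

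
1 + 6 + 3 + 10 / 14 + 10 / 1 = 145 / 7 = 20.71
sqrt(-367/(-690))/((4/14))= 7 * sqrt(253230)/1380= 2.55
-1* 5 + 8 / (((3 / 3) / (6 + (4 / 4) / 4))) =45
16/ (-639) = -16/ 639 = -0.03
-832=-832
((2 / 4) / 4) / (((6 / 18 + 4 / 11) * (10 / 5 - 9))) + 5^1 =6407 / 1288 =4.97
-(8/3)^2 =-64/9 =-7.11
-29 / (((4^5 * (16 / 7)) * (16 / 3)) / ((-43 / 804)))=0.00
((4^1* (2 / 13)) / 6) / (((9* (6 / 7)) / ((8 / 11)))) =112 / 11583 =0.01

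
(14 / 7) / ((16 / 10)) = 5 / 4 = 1.25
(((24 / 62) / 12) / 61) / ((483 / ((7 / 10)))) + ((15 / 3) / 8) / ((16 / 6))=0.23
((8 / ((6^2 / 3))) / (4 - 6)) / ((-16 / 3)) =1 / 16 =0.06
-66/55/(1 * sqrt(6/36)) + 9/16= 9/16 - 6 * sqrt(6)/5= -2.38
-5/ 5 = -1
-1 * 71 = -71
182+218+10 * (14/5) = 428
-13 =-13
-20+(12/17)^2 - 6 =-7370/289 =-25.50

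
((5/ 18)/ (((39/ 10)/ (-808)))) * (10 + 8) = -40400/ 39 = -1035.90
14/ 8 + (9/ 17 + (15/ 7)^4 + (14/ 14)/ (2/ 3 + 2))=7751761/ 326536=23.74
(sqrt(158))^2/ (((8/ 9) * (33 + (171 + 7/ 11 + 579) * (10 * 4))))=7821/ 1322572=0.01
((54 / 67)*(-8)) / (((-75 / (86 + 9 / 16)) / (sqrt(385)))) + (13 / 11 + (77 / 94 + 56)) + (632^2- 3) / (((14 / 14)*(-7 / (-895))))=2493*sqrt(385) / 335 + 369636595841 / 7238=51069031.88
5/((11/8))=40/11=3.64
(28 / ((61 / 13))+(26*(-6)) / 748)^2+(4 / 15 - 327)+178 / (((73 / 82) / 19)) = 499451199876958 / 142481015655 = 3505.39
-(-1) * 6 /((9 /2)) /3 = 4 /9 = 0.44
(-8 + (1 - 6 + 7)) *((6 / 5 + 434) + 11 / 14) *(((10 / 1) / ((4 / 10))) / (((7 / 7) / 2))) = -915570 / 7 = -130795.71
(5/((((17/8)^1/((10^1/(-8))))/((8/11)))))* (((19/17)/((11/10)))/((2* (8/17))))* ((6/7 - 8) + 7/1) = 0.33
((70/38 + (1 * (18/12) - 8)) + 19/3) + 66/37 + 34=158003/4218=37.46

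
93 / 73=1.27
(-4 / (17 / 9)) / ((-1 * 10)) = 18 / 85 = 0.21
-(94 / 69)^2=-8836 / 4761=-1.86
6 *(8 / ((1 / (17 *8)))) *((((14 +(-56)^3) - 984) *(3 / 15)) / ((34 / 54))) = -1830843648 / 5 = -366168729.60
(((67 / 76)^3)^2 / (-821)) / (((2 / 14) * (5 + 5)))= -633208675183 / 1582066413608960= -0.00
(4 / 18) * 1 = 2 / 9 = 0.22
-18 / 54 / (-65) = 1 / 195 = 0.01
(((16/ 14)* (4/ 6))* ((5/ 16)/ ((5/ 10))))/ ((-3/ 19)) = -190/ 63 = -3.02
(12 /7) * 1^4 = 1.71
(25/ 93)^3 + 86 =69190327/ 804357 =86.02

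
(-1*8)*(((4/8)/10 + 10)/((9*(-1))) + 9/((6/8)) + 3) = -111.07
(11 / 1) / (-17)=-11 / 17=-0.65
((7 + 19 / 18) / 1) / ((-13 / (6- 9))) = 145 / 78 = 1.86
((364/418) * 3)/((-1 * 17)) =-546/3553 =-0.15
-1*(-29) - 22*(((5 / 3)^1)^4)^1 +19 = -9862 / 81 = -121.75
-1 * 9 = -9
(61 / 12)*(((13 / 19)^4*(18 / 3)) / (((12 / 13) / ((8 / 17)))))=22648873 / 6646371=3.41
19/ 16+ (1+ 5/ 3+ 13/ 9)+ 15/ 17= 15131/ 2448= 6.18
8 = 8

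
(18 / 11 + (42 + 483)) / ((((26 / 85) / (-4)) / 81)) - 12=-79771326 / 143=-557841.44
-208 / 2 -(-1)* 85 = -19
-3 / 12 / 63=-1 / 252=-0.00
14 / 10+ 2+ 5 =42 / 5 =8.40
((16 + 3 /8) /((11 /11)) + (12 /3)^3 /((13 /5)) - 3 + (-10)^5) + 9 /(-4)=-10396283 /104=-99964.26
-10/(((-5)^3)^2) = -2/3125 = -0.00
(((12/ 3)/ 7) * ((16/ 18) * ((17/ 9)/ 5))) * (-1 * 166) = -90304/ 2835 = -31.85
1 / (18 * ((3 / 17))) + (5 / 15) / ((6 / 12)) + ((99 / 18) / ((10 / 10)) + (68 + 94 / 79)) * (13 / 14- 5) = -18103121 / 59724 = -303.11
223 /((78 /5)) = 1115 /78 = 14.29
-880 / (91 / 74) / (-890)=0.80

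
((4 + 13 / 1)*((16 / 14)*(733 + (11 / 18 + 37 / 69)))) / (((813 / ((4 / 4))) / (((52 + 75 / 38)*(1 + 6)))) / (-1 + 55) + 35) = 10597371379 / 26033723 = 407.06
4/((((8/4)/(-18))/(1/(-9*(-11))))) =-4/11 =-0.36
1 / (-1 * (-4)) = 1 / 4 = 0.25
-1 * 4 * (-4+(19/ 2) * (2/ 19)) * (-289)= -3468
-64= -64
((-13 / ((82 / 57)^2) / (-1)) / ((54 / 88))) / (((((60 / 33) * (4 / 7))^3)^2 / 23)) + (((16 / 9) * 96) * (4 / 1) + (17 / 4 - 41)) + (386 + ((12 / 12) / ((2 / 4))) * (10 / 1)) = 546030518698897427 / 440664064000000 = 1239.11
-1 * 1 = -1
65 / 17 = 3.82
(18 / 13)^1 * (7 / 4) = 63 / 26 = 2.42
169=169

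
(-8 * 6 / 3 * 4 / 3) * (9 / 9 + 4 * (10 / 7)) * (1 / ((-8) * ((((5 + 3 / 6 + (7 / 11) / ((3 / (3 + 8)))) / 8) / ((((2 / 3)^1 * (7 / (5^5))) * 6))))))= 512 / 3125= 0.16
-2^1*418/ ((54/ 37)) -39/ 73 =-1130071/ 1971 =-573.35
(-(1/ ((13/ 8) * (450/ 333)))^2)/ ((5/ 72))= -1577088/ 528125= -2.99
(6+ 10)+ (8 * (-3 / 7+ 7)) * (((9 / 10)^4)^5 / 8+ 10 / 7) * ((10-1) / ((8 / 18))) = 1552.99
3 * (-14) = -42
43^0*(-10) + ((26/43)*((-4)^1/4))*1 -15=-1101/43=-25.60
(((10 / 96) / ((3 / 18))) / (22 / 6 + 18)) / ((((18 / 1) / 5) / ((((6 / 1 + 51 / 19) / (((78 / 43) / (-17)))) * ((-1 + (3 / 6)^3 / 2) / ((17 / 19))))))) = 59125 / 86528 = 0.68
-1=-1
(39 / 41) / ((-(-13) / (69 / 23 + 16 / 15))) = 61 / 205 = 0.30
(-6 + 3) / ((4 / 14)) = -21 / 2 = -10.50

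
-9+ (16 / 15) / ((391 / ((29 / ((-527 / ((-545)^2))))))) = -33127459 / 618171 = -53.59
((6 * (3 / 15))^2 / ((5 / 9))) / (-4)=-81 / 125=-0.65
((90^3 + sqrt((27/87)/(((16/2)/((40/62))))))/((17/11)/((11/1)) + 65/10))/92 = 363 * sqrt(8990)/132911756 + 44104500/36961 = 1193.27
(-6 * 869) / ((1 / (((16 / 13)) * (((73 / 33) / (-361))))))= 184544 / 4693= 39.32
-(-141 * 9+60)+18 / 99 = 13301 / 11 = 1209.18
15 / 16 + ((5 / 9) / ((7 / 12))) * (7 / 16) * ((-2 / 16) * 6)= 5 / 8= 0.62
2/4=0.50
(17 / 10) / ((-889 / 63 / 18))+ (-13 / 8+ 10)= 31529 / 5080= 6.21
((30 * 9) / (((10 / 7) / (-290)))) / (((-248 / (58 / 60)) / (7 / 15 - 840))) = -222404973 / 1240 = -179358.85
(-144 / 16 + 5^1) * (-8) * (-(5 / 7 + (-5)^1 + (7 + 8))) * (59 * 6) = -849600 / 7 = -121371.43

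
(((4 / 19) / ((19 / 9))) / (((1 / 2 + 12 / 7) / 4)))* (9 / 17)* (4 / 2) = 36288 / 190247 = 0.19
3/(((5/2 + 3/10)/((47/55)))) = 141/154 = 0.92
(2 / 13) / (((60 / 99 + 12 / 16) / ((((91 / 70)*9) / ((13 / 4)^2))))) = 19008 / 151255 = 0.13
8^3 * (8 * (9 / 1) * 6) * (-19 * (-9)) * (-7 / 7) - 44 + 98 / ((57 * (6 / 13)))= -37822504.27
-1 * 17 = -17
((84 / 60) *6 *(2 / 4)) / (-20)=-21 / 100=-0.21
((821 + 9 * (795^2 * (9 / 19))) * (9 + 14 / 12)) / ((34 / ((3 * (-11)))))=-8590414426 / 323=-26595710.30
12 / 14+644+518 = 8140 / 7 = 1162.86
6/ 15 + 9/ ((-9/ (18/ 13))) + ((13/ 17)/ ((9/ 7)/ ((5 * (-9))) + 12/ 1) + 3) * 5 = 6636928/ 462995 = 14.33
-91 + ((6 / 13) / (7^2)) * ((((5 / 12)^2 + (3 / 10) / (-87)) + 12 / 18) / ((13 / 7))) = -374614967 / 4116840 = -91.00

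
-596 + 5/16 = -9531/16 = -595.69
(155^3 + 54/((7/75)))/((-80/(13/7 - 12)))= 370210685/784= 472207.51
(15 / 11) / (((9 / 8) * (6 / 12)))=80 / 33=2.42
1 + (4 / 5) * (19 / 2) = 43 / 5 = 8.60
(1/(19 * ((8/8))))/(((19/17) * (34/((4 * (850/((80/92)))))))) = 1955/361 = 5.42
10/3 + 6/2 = 19/3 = 6.33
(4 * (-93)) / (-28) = 93 / 7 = 13.29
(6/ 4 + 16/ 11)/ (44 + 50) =65/ 2068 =0.03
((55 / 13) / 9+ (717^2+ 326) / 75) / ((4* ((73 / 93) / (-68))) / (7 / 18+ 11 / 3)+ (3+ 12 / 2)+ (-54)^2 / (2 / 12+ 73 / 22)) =48638082152 / 5997058587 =8.11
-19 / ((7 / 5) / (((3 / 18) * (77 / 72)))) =-1045 / 432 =-2.42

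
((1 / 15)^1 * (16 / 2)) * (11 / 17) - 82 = -20822 / 255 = -81.65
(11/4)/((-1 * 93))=-0.03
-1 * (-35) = 35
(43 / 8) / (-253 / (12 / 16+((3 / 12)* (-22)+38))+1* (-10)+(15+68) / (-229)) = -1309651 / 4378856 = -0.30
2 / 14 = 1 / 7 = 0.14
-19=-19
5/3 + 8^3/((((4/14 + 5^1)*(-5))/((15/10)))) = -27.39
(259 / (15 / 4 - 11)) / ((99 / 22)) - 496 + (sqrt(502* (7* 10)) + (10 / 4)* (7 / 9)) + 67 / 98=-2137087 / 4263 + 2* sqrt(8785)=-313.85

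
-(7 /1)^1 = -7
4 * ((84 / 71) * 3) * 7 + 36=9612 / 71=135.38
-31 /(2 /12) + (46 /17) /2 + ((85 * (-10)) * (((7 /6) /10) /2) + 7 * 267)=333493 /204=1634.77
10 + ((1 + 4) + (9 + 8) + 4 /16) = 129 /4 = 32.25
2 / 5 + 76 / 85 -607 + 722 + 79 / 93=185204 / 1581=117.14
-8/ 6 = -4/ 3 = -1.33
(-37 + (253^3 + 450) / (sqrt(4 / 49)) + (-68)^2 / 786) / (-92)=-44551669519 / 72312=-616103.41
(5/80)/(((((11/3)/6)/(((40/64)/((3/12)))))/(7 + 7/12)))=1365/704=1.94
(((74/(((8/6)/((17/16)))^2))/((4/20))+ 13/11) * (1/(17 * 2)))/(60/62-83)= -164909429/1947815936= -0.08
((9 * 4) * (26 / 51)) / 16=39 / 34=1.15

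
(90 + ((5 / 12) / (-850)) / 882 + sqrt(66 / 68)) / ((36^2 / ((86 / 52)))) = 43 * sqrt(1122) / 1145664 + 6963213557 / 60628538880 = 0.12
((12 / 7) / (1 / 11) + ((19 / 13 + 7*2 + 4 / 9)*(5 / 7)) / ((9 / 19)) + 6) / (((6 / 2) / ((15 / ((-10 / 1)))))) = -51431 / 2106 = -24.42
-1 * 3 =-3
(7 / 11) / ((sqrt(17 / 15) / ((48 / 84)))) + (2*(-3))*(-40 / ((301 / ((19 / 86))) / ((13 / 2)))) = 1.49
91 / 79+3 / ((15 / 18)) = 1877 / 395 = 4.75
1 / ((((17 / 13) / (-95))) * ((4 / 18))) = -11115 / 34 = -326.91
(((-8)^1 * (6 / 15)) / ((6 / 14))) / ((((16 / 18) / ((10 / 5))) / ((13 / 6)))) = -182 / 5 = -36.40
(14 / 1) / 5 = 14 / 5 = 2.80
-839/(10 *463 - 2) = -839/4628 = -0.18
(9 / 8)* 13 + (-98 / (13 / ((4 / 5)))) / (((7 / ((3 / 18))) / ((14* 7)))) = 0.55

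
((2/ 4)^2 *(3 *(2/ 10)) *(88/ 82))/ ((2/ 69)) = 2277/ 410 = 5.55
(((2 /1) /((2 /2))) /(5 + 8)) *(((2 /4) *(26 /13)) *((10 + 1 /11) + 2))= 266 /143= 1.86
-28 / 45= -0.62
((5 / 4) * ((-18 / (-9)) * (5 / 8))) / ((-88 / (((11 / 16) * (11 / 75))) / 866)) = -4763 / 3072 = -1.55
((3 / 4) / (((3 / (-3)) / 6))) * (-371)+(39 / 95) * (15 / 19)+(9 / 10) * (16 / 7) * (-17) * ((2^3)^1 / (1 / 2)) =28056807 / 25270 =1110.28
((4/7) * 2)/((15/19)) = 152/105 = 1.45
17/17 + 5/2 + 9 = 25/2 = 12.50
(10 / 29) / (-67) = -0.01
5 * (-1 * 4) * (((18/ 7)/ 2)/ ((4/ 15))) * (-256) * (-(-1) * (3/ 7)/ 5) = 103680/ 49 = 2115.92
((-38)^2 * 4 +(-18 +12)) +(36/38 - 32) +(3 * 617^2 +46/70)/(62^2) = 3857429148/639065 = 6036.05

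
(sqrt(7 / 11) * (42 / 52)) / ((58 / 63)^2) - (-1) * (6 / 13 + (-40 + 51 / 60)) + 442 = 83349 * sqrt(77) / 962104 + 104861 / 260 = 404.07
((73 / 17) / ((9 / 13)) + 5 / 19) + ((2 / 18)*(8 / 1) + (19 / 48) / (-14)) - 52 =-29090027 / 651168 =-44.67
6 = 6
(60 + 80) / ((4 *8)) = 4.38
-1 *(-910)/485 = 182/97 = 1.88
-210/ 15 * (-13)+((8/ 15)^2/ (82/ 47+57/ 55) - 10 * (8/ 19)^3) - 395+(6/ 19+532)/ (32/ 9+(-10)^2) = -208.50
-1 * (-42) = 42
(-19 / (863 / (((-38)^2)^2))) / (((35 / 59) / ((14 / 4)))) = -1168718728 / 4315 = -270850.23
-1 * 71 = -71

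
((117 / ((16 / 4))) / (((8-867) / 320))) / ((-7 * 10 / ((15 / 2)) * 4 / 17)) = 29835 / 6013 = 4.96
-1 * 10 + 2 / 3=-28 / 3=-9.33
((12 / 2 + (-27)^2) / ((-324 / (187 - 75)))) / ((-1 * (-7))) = -980 / 27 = -36.30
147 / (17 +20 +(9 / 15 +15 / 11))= 3.77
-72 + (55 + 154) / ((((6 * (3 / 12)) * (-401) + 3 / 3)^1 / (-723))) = 215742 / 1201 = 179.64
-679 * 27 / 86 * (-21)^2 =-8084853 / 86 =-94009.92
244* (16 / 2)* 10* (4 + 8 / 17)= 1483520 / 17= 87265.88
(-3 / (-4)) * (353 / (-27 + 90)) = 353 / 84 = 4.20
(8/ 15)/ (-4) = -2/ 15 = -0.13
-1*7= -7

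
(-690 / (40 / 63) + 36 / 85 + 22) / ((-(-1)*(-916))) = 361871 / 311440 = 1.16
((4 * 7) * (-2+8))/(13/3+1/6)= 37.33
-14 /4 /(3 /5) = -35 /6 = -5.83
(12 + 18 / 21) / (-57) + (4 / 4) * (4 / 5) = 382 / 665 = 0.57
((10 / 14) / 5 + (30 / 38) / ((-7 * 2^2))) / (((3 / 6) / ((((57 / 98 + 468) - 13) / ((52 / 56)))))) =2723467 / 24206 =112.51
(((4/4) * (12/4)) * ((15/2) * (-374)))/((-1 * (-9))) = -935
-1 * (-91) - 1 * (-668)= 759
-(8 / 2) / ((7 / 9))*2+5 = -37 / 7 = -5.29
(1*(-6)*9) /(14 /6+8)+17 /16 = -2065 /496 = -4.16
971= 971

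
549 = 549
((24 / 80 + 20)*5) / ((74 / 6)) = 609 / 74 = 8.23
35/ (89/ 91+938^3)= 3185/ 75101724241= 0.00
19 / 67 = 0.28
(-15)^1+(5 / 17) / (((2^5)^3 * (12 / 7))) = -100270045 / 6684672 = -15.00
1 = 1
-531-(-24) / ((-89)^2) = -4206027 / 7921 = -531.00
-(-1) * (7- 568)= -561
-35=-35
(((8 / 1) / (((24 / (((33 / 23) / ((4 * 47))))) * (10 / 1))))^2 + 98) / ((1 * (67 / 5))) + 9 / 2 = 295973130201 / 25053947840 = 11.81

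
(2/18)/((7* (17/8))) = 8/1071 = 0.01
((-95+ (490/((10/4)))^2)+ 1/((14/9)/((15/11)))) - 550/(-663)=3912824947/102102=38322.71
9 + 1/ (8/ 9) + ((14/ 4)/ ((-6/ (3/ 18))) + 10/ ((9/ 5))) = 187/ 12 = 15.58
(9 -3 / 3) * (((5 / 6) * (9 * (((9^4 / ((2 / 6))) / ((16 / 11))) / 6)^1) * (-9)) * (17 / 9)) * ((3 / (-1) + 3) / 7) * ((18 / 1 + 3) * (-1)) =0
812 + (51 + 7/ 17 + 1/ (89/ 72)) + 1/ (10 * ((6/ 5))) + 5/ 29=455167625/ 526524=864.48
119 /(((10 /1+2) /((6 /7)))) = 8.50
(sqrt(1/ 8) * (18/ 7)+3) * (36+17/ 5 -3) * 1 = 117 * sqrt(2)/ 5+546/ 5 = 142.29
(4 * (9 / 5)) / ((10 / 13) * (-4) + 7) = 156 / 85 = 1.84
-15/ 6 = -5/ 2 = -2.50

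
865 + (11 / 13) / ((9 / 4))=101249 / 117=865.38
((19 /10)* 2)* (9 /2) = 171 /10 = 17.10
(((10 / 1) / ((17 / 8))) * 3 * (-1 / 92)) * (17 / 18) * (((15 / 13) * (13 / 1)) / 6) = -25 / 69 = -0.36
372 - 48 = 324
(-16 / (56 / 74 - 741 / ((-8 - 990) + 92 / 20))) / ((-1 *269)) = 2940464 / 74287309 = 0.04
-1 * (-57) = 57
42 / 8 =21 / 4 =5.25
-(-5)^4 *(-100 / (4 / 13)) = 203125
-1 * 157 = -157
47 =47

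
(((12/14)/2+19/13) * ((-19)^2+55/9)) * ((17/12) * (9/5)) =345032/195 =1769.39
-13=-13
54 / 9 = 6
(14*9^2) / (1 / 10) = 11340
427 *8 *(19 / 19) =3416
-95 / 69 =-1.38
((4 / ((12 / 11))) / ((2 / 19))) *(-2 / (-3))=209 / 9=23.22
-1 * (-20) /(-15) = -1.33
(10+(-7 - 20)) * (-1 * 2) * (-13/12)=-221/6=-36.83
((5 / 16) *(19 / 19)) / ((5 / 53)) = 53 / 16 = 3.31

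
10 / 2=5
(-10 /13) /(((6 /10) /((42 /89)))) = -0.61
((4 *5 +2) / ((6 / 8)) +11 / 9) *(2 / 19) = 550 / 171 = 3.22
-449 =-449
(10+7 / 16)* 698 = 58283 / 8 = 7285.38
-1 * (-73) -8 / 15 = 1087 / 15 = 72.47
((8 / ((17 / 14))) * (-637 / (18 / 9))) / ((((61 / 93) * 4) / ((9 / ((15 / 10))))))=-4976244 / 1037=-4798.69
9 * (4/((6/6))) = 36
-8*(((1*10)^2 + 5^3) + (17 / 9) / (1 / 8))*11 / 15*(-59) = 11219912 / 135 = 83110.46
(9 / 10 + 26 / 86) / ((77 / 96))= 2256 / 1505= 1.50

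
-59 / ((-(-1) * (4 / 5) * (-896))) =295 / 3584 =0.08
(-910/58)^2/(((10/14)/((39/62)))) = 11303565/52142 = 216.78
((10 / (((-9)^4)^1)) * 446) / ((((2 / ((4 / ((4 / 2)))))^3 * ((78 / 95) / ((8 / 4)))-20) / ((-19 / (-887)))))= -0.00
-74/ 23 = -3.22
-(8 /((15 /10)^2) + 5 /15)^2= -1225 /81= -15.12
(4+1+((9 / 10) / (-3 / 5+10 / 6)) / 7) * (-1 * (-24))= 3441 / 28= 122.89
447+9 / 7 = 3138 / 7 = 448.29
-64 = -64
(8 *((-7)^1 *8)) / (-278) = 224 / 139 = 1.61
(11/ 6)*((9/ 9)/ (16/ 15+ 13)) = 55/ 422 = 0.13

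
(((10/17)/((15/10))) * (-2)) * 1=-40/51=-0.78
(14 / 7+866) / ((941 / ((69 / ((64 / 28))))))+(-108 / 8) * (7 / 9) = 65289 / 3764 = 17.35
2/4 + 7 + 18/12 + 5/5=10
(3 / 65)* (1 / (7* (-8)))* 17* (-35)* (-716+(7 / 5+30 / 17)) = -181773 / 520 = -349.56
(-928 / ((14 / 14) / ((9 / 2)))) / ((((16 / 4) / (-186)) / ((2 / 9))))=43152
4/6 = 2/3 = 0.67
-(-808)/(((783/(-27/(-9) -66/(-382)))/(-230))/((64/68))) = -600634880/847467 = -708.74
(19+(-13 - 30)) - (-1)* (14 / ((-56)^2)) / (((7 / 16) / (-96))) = -1224 / 49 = -24.98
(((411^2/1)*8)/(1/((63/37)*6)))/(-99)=-56757456/407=-139453.21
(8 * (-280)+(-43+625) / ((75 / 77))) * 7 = -287434 / 25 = -11497.36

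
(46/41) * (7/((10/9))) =7.07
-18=-18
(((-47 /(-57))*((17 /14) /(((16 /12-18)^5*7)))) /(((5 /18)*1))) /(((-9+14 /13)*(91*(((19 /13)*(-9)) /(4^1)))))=-0.00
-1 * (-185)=185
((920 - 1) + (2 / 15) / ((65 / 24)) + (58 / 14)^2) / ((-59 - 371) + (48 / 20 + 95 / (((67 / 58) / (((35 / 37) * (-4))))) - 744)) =-18479933568 / 29268528835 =-0.63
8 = 8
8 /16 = 1 /2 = 0.50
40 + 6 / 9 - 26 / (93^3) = 32710492 / 804357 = 40.67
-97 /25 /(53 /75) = -5.49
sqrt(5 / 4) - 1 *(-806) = sqrt(5) / 2 + 806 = 807.12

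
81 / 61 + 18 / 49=5067 / 2989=1.70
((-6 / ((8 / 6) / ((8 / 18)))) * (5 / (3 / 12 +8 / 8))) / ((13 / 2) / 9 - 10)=144 / 167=0.86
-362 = -362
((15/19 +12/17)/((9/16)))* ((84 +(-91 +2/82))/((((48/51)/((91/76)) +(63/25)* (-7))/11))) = 152370400/12589419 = 12.10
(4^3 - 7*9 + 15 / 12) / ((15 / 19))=57 / 20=2.85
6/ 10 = 3/ 5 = 0.60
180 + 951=1131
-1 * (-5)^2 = -25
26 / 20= 13 / 10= 1.30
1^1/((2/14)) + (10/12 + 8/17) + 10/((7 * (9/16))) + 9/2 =16433/1071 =15.34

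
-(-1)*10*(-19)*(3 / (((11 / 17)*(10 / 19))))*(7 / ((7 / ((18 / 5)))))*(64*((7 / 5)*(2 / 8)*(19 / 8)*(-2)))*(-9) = -1586733624 / 275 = -5769940.45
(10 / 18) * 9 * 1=5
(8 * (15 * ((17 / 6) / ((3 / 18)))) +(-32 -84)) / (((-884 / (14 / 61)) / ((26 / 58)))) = -6734 / 30073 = -0.22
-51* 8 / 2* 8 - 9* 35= -1947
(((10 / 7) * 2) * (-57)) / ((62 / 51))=-29070 / 217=-133.96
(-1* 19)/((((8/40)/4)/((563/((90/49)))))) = -1048306/9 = -116478.44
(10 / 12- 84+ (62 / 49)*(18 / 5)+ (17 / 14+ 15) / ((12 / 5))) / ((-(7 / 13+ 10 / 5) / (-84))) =-2377.77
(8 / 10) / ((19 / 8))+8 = 792 / 95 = 8.34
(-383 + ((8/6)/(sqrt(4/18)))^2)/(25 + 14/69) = -25875/1739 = -14.88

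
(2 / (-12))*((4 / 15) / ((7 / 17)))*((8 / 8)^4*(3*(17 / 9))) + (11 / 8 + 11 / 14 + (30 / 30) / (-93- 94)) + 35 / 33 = 525971 / 201960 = 2.60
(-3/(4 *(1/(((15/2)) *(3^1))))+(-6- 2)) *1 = -199/8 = -24.88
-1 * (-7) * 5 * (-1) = -35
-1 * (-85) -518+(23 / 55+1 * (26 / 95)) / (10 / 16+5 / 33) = -8415323 / 19475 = -432.11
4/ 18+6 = 6.22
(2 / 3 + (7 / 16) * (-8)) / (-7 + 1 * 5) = 17 / 12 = 1.42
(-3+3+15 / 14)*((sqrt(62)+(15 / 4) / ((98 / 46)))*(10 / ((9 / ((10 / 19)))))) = 6.04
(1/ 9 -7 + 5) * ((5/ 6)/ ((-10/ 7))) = 119/ 108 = 1.10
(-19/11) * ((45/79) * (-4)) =3420/869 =3.94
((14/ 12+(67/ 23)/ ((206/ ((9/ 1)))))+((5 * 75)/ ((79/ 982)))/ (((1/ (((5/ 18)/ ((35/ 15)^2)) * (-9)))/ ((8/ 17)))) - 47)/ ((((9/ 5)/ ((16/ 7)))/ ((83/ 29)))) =-3269959500733840/ 854470267623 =-3826.89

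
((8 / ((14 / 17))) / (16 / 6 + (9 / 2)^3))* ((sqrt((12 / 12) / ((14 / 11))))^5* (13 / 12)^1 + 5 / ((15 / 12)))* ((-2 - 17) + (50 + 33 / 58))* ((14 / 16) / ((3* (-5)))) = -249016 / 326395 - 48962771* sqrt(154) / 5373767280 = -0.88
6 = 6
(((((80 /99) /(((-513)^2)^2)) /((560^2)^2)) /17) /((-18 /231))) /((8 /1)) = -1 /89323598268302598144000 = -0.00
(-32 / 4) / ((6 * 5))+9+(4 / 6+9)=92 / 5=18.40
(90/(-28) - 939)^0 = 1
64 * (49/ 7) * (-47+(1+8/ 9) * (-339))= -923776/ 3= -307925.33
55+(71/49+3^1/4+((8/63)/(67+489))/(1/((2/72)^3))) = 81793572559/1429983072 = 57.20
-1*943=-943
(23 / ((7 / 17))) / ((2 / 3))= 1173 / 14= 83.79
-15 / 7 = -2.14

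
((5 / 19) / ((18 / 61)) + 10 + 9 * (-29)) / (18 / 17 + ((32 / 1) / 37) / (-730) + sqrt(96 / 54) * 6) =-19638012145 / 711188316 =-27.61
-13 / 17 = -0.76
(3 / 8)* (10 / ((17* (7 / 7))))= 15 / 68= 0.22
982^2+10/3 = 2892982/3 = 964327.33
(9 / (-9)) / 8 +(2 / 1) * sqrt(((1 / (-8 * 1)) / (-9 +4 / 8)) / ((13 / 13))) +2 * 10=sqrt(17) / 17 +159 / 8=20.12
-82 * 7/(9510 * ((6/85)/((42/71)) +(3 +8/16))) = -68306/4095957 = -0.02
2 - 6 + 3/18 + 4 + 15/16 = 53/48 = 1.10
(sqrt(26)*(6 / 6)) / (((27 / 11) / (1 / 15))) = 11*sqrt(26) / 405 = 0.14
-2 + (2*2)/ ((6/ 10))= 14/ 3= 4.67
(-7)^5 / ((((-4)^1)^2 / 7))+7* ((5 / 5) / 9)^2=-9529457 / 1296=-7352.98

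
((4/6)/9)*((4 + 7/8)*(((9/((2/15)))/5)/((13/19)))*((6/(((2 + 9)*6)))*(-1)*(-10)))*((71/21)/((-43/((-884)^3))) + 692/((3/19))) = 351847620.32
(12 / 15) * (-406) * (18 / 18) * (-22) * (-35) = -250096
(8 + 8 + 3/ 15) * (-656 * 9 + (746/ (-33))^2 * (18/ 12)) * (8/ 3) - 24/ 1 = -134286888/ 605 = -221961.80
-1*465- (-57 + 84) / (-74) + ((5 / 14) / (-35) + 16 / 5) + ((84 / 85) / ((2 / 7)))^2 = -5887729422 / 13098925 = -449.48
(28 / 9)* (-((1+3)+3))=-21.78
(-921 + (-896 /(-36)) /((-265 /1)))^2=4825969782481 /5688225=848414.01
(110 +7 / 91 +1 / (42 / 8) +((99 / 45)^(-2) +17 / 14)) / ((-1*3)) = -37.23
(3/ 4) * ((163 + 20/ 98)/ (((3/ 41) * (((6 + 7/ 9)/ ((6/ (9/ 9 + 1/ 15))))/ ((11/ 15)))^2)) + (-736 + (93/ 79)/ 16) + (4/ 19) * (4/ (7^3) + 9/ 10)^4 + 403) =4577025014424435556013637/ 12369063670729027360000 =370.04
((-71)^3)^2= 128100283921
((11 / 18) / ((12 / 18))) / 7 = 11 / 84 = 0.13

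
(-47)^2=2209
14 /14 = 1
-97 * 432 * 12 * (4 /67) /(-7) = 2011392 /469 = 4288.68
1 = 1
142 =142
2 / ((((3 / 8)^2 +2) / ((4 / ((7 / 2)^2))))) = 2048 / 6713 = 0.31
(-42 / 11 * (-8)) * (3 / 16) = 5.73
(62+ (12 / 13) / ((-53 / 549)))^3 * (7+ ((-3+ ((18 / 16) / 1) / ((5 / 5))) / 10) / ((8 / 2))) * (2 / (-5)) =-524691349791625 / 1308331076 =-401038.67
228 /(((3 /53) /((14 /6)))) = 28196 /3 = 9398.67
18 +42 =60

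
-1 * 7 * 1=-7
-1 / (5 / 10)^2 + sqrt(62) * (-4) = -4 * sqrt(62) - 4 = -35.50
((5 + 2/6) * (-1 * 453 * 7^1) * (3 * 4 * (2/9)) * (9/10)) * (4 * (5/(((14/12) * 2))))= -347904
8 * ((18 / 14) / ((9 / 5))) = 40 / 7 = 5.71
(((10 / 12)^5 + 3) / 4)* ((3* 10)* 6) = 132265 / 864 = 153.08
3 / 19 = 0.16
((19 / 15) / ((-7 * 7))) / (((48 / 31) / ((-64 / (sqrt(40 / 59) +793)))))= 110230172 / 81810022455- 4712 * sqrt(590) / 81810022455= 0.00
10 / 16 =0.62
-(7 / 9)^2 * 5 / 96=-245 / 7776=-0.03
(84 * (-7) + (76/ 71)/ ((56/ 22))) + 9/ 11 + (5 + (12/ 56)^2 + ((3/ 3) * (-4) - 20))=-92720487/ 153076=-605.72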